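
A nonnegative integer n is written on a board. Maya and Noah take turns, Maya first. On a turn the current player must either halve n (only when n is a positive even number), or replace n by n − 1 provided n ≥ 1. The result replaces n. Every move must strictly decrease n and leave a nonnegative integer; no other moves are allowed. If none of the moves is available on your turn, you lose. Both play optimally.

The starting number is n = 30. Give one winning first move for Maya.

Compute win/loss labels from the base case upward. A position with no move is L. Any other position is W if it can reach an L in one move, else L.
n=0: no move → L
n=1: reaches L-position 0 → W
n=2: only reaches 1(W), which is W → L
n=3: reaches L-position 2 → W
n=4: reaches L-position 2 → W
n=5: only reaches 4(W), which is W → L
n=6: reaches L-position 5 → W
n=7: only reaches 6(W), which is W → L
n=8: reaches L-position 7 → W
n=9: only reaches 8(W), which is W → L
n=10: reaches L-position 5 → W
n=11: only reaches 10(W), which is W → L
n=12: reaches L-position 11 → W
n=13: only reaches 12(W), which is W → L
n=14: reaches L-position 7 → W
n=15: only reaches 14(W), which is W → L
n=16: reaches L-position 15 → W
n=17: only reaches 16(W), which is W → L
n=18: reaches L-position 9 → W
n=19: only reaches 18(W), which is W → L
n=20: reaches L-position 19 → W
n=21: only reaches 20(W), which is W → L
n=22: reaches L-position 11 → W
n=23: only reaches 22(W), which is W → L
n=24: reaches L-position 23 → W
n=25: only reaches 24(W), which is W → L
n=26: reaches L-position 13 → W
n=27: only reaches 26(W), which is W → L
n=28: reaches L-position 27 → W
n=29: only reaches 28(W), which is W → L
n=30: reaches L-position 15 → W
From 30, the L positions reachable in one move are: 15, 29. Any move reaching one of these is winning.

Move to 15.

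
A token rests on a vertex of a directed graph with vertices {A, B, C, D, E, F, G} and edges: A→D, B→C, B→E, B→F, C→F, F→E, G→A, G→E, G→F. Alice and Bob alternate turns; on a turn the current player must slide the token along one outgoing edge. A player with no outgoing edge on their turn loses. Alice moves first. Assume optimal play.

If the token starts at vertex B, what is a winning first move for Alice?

Move to C.

Build the W/L table. Terminal = L. A non-terminal position is W if it has a move to some L; otherwise it is L.
Every edge goes from a vertex to one that appears earlier in the order E, D, A, F, C, B, G, so processing vertices in that order labels each vertex after all of its successors.
E: no outgoing edge → L
D: no outgoing edge → L
A: →D(L), so W
F: →E(L), so W
C: →F(W) only, which is W, so L
B: →C(L), so W
G: →E(L), so W
From B, the L positions reachable in one move are: C, E. Any move reaching one of these is winning.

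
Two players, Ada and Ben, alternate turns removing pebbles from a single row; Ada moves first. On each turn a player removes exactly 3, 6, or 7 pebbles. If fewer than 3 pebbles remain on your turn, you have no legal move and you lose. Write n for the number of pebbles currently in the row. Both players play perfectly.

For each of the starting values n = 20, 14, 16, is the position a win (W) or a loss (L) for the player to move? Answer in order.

20: L, 14: W, 16: W

Classify positions by backward induction: terminal positions (no move available) are L. From any other position, the mover wins iff some move reaches an L.
n=0: no move → L
n=1: no move → L
n=2: no move → L
n=3: →0(L), so W
n=4: →1(L), so W
n=5: →2(L), so W
n=6: →0(L), so W
n=7: →1(L), so W
n=8: →2(L), so W
n=9: →2(L), so W
n=10: →7(W), 4(W), 3(W) — all W, so L
n=11: →8(W), 5(W), 4(W) — all W, so L
n=12: →9(W), 6(W), 5(W) — all W, so L
n=13: →10(L), so W
n=14: →11(L), so W
n=15: →12(L), so W
n=16: →10(L), so W
n=17: →11(L), so W
n=18: →12(L), so W
n=19: →12(L), so W
n=20: →17(W), 14(W), 13(W) — all W, so L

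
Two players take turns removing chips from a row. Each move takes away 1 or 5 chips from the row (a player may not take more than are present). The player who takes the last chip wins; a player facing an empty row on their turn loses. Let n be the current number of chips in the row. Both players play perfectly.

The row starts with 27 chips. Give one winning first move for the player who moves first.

Remove 1, leaving 26.

Use the standard recursion: the mover loses at a terminal position; elsewhere, the mover wins exactly when some move hands the opponent an L position.
n=0: no move → L
n=1: reaches L-position 0 → W
n=2: only reaches 1(W), which is W → L
n=3: reaches L-position 2 → W
n=4: only reaches 3(W), which is W → L
n=5: reaches L-position 4 → W
n=6: only reaches 5(W), 1(W), all W → L
n=7: reaches L-position 6 → W
n=8: only reaches 7(W), 3(W), all W → L
n=9: reaches L-position 8 → W
n=10: only reaches 9(W), 5(W), all W → L
n=11: reaches L-position 10 → W
n=12: only reaches 11(W), 7(W), all W → L
n=13: reaches L-position 12 → W
n=14: only reaches 13(W), 9(W), all W → L
n=15: reaches L-position 14 → W
n=16: only reaches 15(W), 11(W), all W → L
n=17: reaches L-position 16 → W
n=18: only reaches 17(W), 13(W), all W → L
n=19: reaches L-position 18 → W
n=20: only reaches 19(W), 15(W), all W → L
n=21: reaches L-position 20 → W
n=22: only reaches 21(W), 17(W), all W → L
n=23: reaches L-position 22 → W
n=24: only reaches 23(W), 19(W), all W → L
n=25: reaches L-position 24 → W
n=26: only reaches 25(W), 21(W), all W → L
n=27: reaches L-position 26 → W
From 27, the L positions reachable in one move are: 26, 22. Any move reaching one of these is winning.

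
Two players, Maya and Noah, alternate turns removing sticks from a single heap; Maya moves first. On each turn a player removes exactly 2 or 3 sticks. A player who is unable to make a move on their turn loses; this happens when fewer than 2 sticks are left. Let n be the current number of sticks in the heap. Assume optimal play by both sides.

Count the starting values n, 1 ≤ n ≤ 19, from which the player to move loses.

7

Label each position W (a win for the player to move) or L (a loss). A position with no legal move is L; any other position is W exactly when some move reaches an L, and L when every move reaches a W.
n=0: no move → L
n=1: no move → L
n=2: can move to 0, which is L ⇒ W
n=3: can move to 1, which is L ⇒ W
n=4: can move to 1, which is L ⇒ W
n=5: moves to 3(W), 2(W); every one is W ⇒ L
n=6: moves to 4(W), 3(W); every one is W ⇒ L
n=7: can move to 5, which is L ⇒ W
n=8: can move to 6, which is L ⇒ W
n=9: can move to 6, which is L ⇒ W
n=10: moves to 8(W), 7(W); every one is W ⇒ L
n=11: moves to 9(W), 8(W); every one is W ⇒ L
n=12: can move to 10, which is L ⇒ W
n=13: can move to 11, which is L ⇒ W
n=14: can move to 11, which is L ⇒ W
n=15: moves to 13(W), 12(W); every one is W ⇒ L
n=16: moves to 14(W), 13(W); every one is W ⇒ L
n=17: can move to 15, which is L ⇒ W
n=18: can move to 16, which is L ⇒ W
n=19: can move to 16, which is L ⇒ W
L entries with 1 ≤ n ≤ 19 (n=0 is outside the asked range and is not counted): n = 1, 5, 6, 10, 11, 15, 16; that makes 7.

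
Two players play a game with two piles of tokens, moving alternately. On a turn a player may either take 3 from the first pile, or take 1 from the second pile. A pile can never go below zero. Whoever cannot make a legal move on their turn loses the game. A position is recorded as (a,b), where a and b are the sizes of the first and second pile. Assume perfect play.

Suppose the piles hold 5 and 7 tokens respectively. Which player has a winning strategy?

Compute win/loss labels from the base case upward. A position with no move is L. Any other position is W if it can reach an L in one move, else L.
No move ever increases a pile, so every position that can arise here has a ≤ 5 and b ≤ 7; it is enough to label the cells with 0 ≤ a ≤ 5 and 0 ≤ b ≤ 7.
Every move lowers a or b (never raises either), so fill the grid row by row in increasing a, and left to right within a row: each cell's successors are then already labelled.
      b=0  b=1  b=2  b=3  b=4  b=5  b=6  b=7
a=0:    L    W    L    W    L    W    L    W
a=1:    L    W    L    W    L    W    L    W
a=2:    L    W    L    W    L    W    L    W
a=3:    W    L    W    L    W    L    W    L
a=4:    W    L    W    L    W    L    W    L
a=5:    W    L    W    L    W    L    W    L
Cells with no legal move (terminal, hence L): (0,0), (1,0), (2,0).
The remaining L cells, each justified by listing all of its moves:
(0,2): only reaches (0,1)(W), which is W → L
(0,4): only reaches (0,3)(W), which is W → L
(0,6): only reaches (0,5)(W), which is W → L
(1,2): only reaches (1,1)(W), which is W → L
(1,4): only reaches (1,3)(W), which is W → L
(1,6): only reaches (1,5)(W), which is W → L
(2,2): only reaches (2,1)(W), which is W → L
(2,4): only reaches (2,3)(W), which is W → L
(2,6): only reaches (2,5)(W), which is W → L
(3,1): only reaches (0,1)(W), (3,0)(W), all W → L
(3,3): only reaches (0,3)(W), (3,2)(W), all W → L
(3,5): only reaches (0,5)(W), (3,4)(W), all W → L
(3,7): only reaches (0,7)(W), (3,6)(W), all W → L
(4,1): only reaches (1,1)(W), (4,0)(W), all W → L
(4,3): only reaches (1,3)(W), (4,2)(W), all W → L
(4,5): only reaches (1,5)(W), (4,4)(W), all W → L
(4,7): only reaches (1,7)(W), (4,6)(W), all W → L
(5,1): only reaches (2,1)(W), (5,0)(W), all W → L
(5,3): only reaches (2,3)(W), (5,2)(W), all W → L
(5,5): only reaches (2,5)(W), (5,4)(W), all W → L
(5,7): only reaches (2,7)(W), (5,6)(W), all W → L
Every other cell has at least one move into one of the L cells above, so it is W.
The starting position (5,7) is L: whatever the player to move does, the opponent receives a W position.

The second player wins.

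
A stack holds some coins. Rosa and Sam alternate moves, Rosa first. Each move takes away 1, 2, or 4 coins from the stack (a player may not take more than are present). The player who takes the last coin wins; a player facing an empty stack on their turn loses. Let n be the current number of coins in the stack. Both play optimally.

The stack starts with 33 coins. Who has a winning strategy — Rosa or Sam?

Classify positions by backward induction: terminal positions (no move available) are L. From any other position, the mover wins iff some move reaches an L.
n=0: no move → L
n=1: →0(L), so W
n=2: →0(L), so W
n=3: →2(W), 1(W) — all W, so L
n=4: →3(L), so W
n=5: →3(L), so W
n=6: →5(W), 4(W), 2(W) — all W, so L
n=7: →6(L), so W
n=8: →6(L), so W
n=9: →8(W), 7(W), 5(W) — all W, so L
n=10: →9(L), so W
n=11: →9(L), so W
n=12: →11(W), 10(W), 8(W) — all W, so L
n=13: →12(L), so W
n=14: →12(L), so W
n=15: →14(W), 13(W), 11(W) — all W, so L
n=16: →15(L), so W
n=17: →15(L), so W
n=18: →17(W), 16(W), 14(W) — all W, so L
n=19: →18(L), so W
n=20: →18(L), so W
n=21: →20(W), 19(W), 17(W) — all W, so L
n=22: →21(L), so W
n=23: →21(L), so W
n=24: →23(W), 22(W), 20(W) — all W, so L
n=25: →24(L), so W
n=26: →24(L), so W
n=27: →26(W), 25(W), 23(W) — all W, so L
n=28: →27(L), so W
n=29: →27(L), so W
n=30: →29(W), 28(W), 26(W) — all W, so L
n=31: →30(L), so W
n=32: →30(L), so W
n=33: →32(W), 31(W), 29(W) — all W, so L
Every move from 33 reaches a W position, so the mover loses.

Sam wins.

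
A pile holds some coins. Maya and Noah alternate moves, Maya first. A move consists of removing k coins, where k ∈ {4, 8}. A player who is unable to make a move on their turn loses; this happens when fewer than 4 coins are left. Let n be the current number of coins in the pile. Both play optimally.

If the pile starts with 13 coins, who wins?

Noah wins.

Compute win/loss labels from the base case upward. A position with no move is L. Any other position is W if it can reach an L in one move, else L.
n=0: no move → L
n=1: no move → L
n=2: no move → L
n=3: no move → L
n=4: reaches L-position 0 → W
n=5: reaches L-position 1 → W
n=6: reaches L-position 2 → W
n=7: reaches L-position 3 → W
n=8: reaches L-position 0 → W
n=9: reaches L-position 1 → W
n=10: reaches L-position 2 → W
n=11: reaches L-position 3 → W
n=12: only reaches 8(W), 4(W), all W → L
n=13: only reaches 9(W), 5(W), all W → L
Every move from 13 reaches a W position, so the mover loses.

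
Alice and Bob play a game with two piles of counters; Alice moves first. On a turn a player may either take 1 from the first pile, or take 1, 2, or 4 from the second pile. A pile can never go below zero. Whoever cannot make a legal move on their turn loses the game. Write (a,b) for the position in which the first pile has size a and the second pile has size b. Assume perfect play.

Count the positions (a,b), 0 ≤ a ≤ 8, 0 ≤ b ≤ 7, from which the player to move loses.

Use the standard recursion: the mover loses at a terminal position; elsewhere, the mover wins exactly when some move hands the opponent an L position.
Every move lowers a or b (never raises either), so fill the grid row by row in increasing a, and left to right within a row: each cell's successors are then already labelled.
      b=0  b=1  b=2  b=3  b=4  b=5  b=6  b=7
a=0:    L    W    W    L    W    W    L    W
a=1:    W    L    W    W    L    W    W    L
a=2:    L    W    W    L    W    W    L    W
a=3:    W    L    W    W    L    W    W    L
a=4:    L    W    W    L    W    W    L    W
a=5:    W    L    W    W    L    W    W    L
a=6:    L    W    W    L    W    W    L    W
a=7:    W    L    W    W    L    W    W    L
a=8:    L    W    W    L    W    W    L    W
Cells with no legal move (terminal, hence L): (0,0).
The remaining L cells, each justified by listing all of its moves:
(0,3): L (options (0,2)(W), (0,1)(W) are all W)
(0,6): L (options (0,5)(W), (0,4)(W), (0,2)(W) are all W)
(1,1): L (options (0,1)(W), (1,0)(W) are all W)
(1,4): L (options (0,4)(W), (1,3)(W), (1,2)(W), (1,0)(W) are all W)
(1,7): L (options (0,7)(W), (1,6)(W), (1,5)(W), (1,3)(W) are all W)
(2,0): L (sole option (1,0)(W) is W)
(2,3): L (options (1,3)(W), (2,2)(W), (2,1)(W) are all W)
(2,6): L (options (1,6)(W), (2,5)(W), (2,4)(W), (2,2)(W) are all W)
(3,1): L (options (2,1)(W), (3,0)(W) are all W)
(3,4): L (options (2,4)(W), (3,3)(W), (3,2)(W), (3,0)(W) are all W)
(3,7): L (options (2,7)(W), (3,6)(W), (3,5)(W), (3,3)(W) are all W)
(4,0): L (sole option (3,0)(W) is W)
(4,3): L (options (3,3)(W), (4,2)(W), (4,1)(W) are all W)
(4,6): L (options (3,6)(W), (4,5)(W), (4,4)(W), (4,2)(W) are all W)
(5,1): L (options (4,1)(W), (5,0)(W) are all W)
(5,4): L (options (4,4)(W), (5,3)(W), (5,2)(W), (5,0)(W) are all W)
(5,7): L (options (4,7)(W), (5,6)(W), (5,5)(W), (5,3)(W) are all W)
(6,0): L (sole option (5,0)(W) is W)
(6,3): L (options (5,3)(W), (6,2)(W), (6,1)(W) are all W)
(6,6): L (options (5,6)(W), (6,5)(W), (6,4)(W), (6,2)(W) are all W)
(7,1): L (options (6,1)(W), (7,0)(W) are all W)
(7,4): L (options (6,4)(W), (7,3)(W), (7,2)(W), (7,0)(W) are all W)
(7,7): L (options (6,7)(W), (7,6)(W), (7,5)(W), (7,3)(W) are all W)
(8,0): L (sole option (7,0)(W) is W)
(8,3): L (options (7,3)(W), (8,2)(W), (8,1)(W) are all W)
(8,6): L (options (7,6)(W), (8,5)(W), (8,4)(W), (8,2)(W) are all W)
Every other cell has at least one move into one of the L cells above, so it is W.
L cells per row: a=0: 3, a=1: 3, a=2: 3, a=3: 3, a=4: 3, a=5: 3, a=6: 3, a=7: 3, a=8: 3; total 27.

27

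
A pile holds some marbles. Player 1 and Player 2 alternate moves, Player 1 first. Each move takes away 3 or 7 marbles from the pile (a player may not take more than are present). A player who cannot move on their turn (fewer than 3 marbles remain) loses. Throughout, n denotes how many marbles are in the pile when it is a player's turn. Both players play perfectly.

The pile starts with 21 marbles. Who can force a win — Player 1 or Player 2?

Build the W/L table. Terminal = L. A non-terminal position is W if it has a move to some L; otherwise it is L.
n=0: no move → L
n=1: no move → L
n=2: no move → L
n=3: reaches L-position 0 → W
n=4: reaches L-position 1 → W
n=5: reaches L-position 2 → W
n=6: only reaches 3(W), which is W → L
n=7: reaches L-position 0 → W
n=8: reaches L-position 1 → W
n=9: reaches L-position 6 → W
n=10: only reaches 7(W), 3(W), all W → L
n=11: only reaches 8(W), 4(W), all W → L
n=12: only reaches 9(W), 5(W), all W → L
n=13: reaches L-position 10 → W
n=14: reaches L-position 11 → W
n=15: reaches L-position 12 → W
n=16: only reaches 13(W), 9(W), all W → L
n=17: reaches L-position 10 → W
n=18: reaches L-position 11 → W
n=19: reaches L-position 16 → W
n=20: only reaches 17(W), 13(W), all W → L
n=21: only reaches 18(W), 14(W), all W → L
Every move from 21 reaches a W position, so the mover loses.

Player 2 wins.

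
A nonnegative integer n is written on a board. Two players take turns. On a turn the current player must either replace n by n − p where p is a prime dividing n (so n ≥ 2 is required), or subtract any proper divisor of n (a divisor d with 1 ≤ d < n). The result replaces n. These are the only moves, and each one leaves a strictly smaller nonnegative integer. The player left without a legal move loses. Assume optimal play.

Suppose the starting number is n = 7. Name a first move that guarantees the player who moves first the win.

Use the standard recursion: the mover loses at a terminal position; elsewhere, the mover wins exactly when some move hands the opponent an L position.
n=0: no move → L
n=1: no move → L
n=2: W (go to 0, an L position)
n=3: W (go to 0, an L position)
n=4: L (options 2(W), 3(W) are all W)
n=5: W (go to 0, an L position)
n=6: W (go to 4, an L position)
n=7: W (go to 0, an L position)
From 7, the L positions reachable in one move are: 0.

Move to 0.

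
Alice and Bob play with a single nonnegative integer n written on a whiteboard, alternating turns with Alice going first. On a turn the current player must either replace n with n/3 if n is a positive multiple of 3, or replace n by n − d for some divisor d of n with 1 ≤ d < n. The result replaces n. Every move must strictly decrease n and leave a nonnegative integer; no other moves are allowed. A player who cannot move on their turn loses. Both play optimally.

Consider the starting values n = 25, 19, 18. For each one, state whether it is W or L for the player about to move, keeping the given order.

25: L, 19: L, 18: W

Use the standard recursion: the mover loses at a terminal position; elsewhere, the mover wins exactly when some move hands the opponent an L position.
n=0: no move → L
n=1: no move → L
n=2: can move to 1, which is L ⇒ W
n=3: can move to 1, which is L ⇒ W
n=4: moves to 2(W), 3(W); every one is W ⇒ L
n=5: can move to 4, which is L ⇒ W
n=6: can move to 4, which is L ⇒ W
n=7: the only move is to 6(W), a W ⇒ L
n=8: can move to 4, which is L ⇒ W
n=9: moves to 3(W), 6(W), 8(W); every one is W ⇒ L
n=10: can move to 9, which is L ⇒ W
n=11: the only move is to 10(W), a W ⇒ L
n=12: can move to 4, which is L ⇒ W
n=13: the only move is to 12(W), a W ⇒ L
n=14: can move to 7, which is L ⇒ W
n=15: moves to 5(W), 10(W), 12(W), 14(W); every one is W ⇒ L
n=16: can move to 15, which is L ⇒ W
n=17: the only move is to 16(W), a W ⇒ L
n=18: can move to 9, which is L ⇒ W
n=19: the only move is to 18(W), a W ⇒ L
n=20: can move to 15, which is L ⇒ W
n=21: can move to 7, which is L ⇒ W
n=22: can move to 11, which is L ⇒ W
n=23: the only move is to 22(W), a W ⇒ L
n=24: can move to 23, which is L ⇒ W
n=25: moves to 20(W), 24(W); every one is W ⇒ L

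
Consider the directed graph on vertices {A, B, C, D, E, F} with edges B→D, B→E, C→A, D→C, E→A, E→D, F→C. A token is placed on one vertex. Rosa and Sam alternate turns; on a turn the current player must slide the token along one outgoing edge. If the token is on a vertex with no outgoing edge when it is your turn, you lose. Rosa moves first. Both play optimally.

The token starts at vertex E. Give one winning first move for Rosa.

Move to D.

Use the standard recursion: the mover loses at a terminal position; elsewhere, the mover wins exactly when some move hands the opponent an L position.
Every edge goes from a vertex to one that appears earlier in the order A, C, D, E, F, B, so processing vertices in that order labels each vertex after all of its successors.
A: no outgoing edge → L
C: →A(L), so W
D: →C(W) only, which is W, so L
E: →D(L), so W
F: →C(W) only, which is W, so L
B: →D(L), so W
From E, the L positions reachable in one move are: D, A. Any move reaching one of these is winning.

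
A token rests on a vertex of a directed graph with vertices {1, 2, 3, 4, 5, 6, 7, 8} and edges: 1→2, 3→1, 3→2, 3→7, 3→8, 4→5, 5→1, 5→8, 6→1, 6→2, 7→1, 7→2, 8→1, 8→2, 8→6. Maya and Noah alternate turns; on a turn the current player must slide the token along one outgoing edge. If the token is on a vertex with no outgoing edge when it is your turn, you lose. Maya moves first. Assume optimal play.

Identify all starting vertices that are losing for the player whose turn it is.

2, 5

Use the standard recursion: the mover loses at a terminal position; elsewhere, the mover wins exactly when some move hands the opponent an L position.
Every edge goes from a vertex to one that appears earlier in the order 2, 1, 6, 8, 7, 3, 5, 4, so processing vertices in that order labels each vertex after all of its successors.
2: no outgoing edge → L
1: can move to 2, which is L ⇒ W
6: can move to 2, which is L ⇒ W
8: can move to 2, which is L ⇒ W
7: can move to 2, which is L ⇒ W
3: can move to 2, which is L ⇒ W
5: moves to 8(W), 1(W); every one is W ⇒ L
4: can move to 5, which is L ⇒ W
Reading off the rows marked L gives the requested list; there are 2 such vertices.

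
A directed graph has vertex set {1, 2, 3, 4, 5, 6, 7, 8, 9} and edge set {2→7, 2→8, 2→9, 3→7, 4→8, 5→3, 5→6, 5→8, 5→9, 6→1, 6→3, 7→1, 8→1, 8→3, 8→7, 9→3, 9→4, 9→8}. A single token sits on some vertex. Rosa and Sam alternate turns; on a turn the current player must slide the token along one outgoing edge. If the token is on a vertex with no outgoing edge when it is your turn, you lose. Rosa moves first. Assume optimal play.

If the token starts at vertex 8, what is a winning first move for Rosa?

Use the standard recursion: the mover loses at a terminal position; elsewhere, the mover wins exactly when some move hands the opponent an L position.
Every edge goes from a vertex to one that appears earlier in the order 1, 7, 3, 8, 6, 4, 9, 2, 5, so processing vertices in that order labels each vertex after all of its successors.
1: no outgoing edge → L
7: reaches L-position 1 → W
3: only reaches 7(W), which is W → L
8: reaches L-position 3 → W
6: reaches L-position 3 → W
4: only reaches 8(W), which is W → L
9: reaches L-position 4 → W
2: only reaches 9(W), 8(W), 7(W), all W → L
5: reaches L-position 3 → W
From 8, the L positions reachable in one move are: 3, 1. Any move reaching one of these is winning.

Move to 3.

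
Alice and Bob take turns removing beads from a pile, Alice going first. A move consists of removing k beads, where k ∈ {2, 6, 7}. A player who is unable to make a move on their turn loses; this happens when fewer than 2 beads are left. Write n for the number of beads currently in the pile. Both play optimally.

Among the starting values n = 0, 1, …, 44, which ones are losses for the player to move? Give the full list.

0, 1, 4, 5, 9, 13, 14, 17, 18, 22, 26, 27, 30, 31, 35, 39, 40, 43, 44

Classify positions by backward induction: terminal positions (no move available) are L. From any other position, the mover wins iff some move reaches an L.
n=0: no move → L
n=1: no move → L
n=2: →0(L), so W
n=3: →1(L), so W
n=4: →2(W) only, which is W, so L
n=5: →3(W) only, which is W, so L
n=6: →4(L), so W
n=7: →5(L), so W
n=8: →1(L), so W
n=9: →7(W), 3(W), 2(W) — all W, so L
n=10: →4(L), so W
n=11: →9(L), so W
n=12: →5(L), so W
n=13: →11(W), 7(W), 6(W) — all W, so L
n=14: →12(W), 8(W), 7(W) — all W, so L
n=15: →13(L), so W
n=16: →14(L), so W
n=17: →15(W), 11(W), 10(W) — all W, so L
n=18: →16(W), 12(W), 11(W) — all W, so L
n=19: →17(L), so W
n=20: →18(L), so W
n=21: →14(L), so W
n=22: →20(W), 16(W), 15(W) — all W, so L
n=23: →17(L), so W
n=24: →22(L), so W
n=25: →18(L), so W
n=26: →24(W), 20(W), 19(W) — all W, so L
n=27: →25(W), 21(W), 20(W) — all W, so L
n=28: →26(L), so W
n=29: →27(L), so W
n=30: →28(W), 24(W), 23(W) — all W, so L
n=31: →29(W), 25(W), 24(W) — all W, so L
n=32: →30(L), so W
n=33: →31(L), so W
n=34: →27(L), so W
n=35: →33(W), 29(W), 28(W) — all W, so L
n=36: →30(L), so W
n=37: →35(L), so W
n=38: →31(L), so W
n=39: →37(W), 33(W), 32(W) — all W, so L
n=40: →38(W), 34(W), 33(W) — all W, so L
n=41: →39(L), so W
n=42: →40(L), so W
n=43: →41(W), 37(W), 36(W) — all W, so L
n=44: →42(W), 38(W), 37(W) — all W, so L
The losing starting values of n are exactly the entries labelled L in this table (19 of them).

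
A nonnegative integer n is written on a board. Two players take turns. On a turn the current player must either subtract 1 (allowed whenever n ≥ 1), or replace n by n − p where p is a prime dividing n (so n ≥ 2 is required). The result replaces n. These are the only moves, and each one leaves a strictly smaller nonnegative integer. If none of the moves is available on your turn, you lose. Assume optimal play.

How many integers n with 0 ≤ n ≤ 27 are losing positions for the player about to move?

7

Build the W/L table. Terminal = L. A non-terminal position is W if it has a move to some L; otherwise it is L.
n=0: no move → L
n=1: →0(L), so W
n=2: →0(L), so W
n=3: →0(L), so W
n=4: →2(W), 3(W) — all W, so L
n=5: →0(L), so W
n=6: →4(L), so W
n=7: →0(L), so W
n=8: →6(W), 7(W) — all W, so L
n=9: →8(L), so W
n=10: →8(L), so W
n=11: →0(L), so W
n=12: →9(W), 10(W), 11(W) — all W, so L
n=13: →0(L), so W
n=14: →12(L), so W
n=15: →12(L), so W
n=16: →14(W), 15(W) — all W, so L
n=17: →0(L), so W
n=18: →16(L), so W
n=19: →0(L), so W
n=20: →15(W), 18(W), 19(W) — all W, so L
n=21: →20(L), so W
n=22: →20(L), so W
n=23: →0(L), so W
n=24: →21(W), 22(W), 23(W) — all W, so L
n=25: →20(L), so W
n=26: →24(L), so W
n=27: →24(L), so W
L entries with 0 ≤ n ≤ 27: n = 0, 4, 8, 12, 16, 20, 24; that makes 7.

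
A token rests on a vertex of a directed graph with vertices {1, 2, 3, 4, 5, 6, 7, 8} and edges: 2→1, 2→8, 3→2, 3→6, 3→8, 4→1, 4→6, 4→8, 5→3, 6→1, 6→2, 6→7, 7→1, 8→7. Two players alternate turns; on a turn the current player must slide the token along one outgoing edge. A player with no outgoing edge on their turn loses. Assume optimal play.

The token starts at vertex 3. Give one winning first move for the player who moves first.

Classify positions by backward induction: terminal positions (no move available) are L. From any other position, the mover wins iff some move reaches an L.
Every edge goes from a vertex to one that appears earlier in the order 1, 7, 8, 2, 6, 3, 4, 5, so processing vertices in that order labels each vertex after all of its successors.
1: no outgoing edge → L
7: W (go to 1, an L position)
8: L (sole option 7(W) is W)
2: W (go to 8, an L position)
6: W (go to 1, an L position)
3: W (go to 8, an L position)
4: W (go to 8, an L position)
5: L (sole option 3(W) is W)
From 3, the L positions reachable in one move are: 8.

Move to 8.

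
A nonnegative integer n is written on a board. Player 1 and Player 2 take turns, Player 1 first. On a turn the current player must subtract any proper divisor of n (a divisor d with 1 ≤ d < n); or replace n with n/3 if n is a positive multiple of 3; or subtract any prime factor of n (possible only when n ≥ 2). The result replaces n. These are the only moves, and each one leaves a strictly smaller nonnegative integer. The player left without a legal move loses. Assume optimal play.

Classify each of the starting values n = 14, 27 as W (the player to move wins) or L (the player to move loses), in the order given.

14: L, 27: W

Positions with no move are L. A position that does have a move is losing for the player to move precisely when every available move leads to a winning position for the opponent. Fill in the labels:
n=0: no move → L
n=1: no move → L
n=2: can move to 0, which is L ⇒ W
n=3: can move to 0, which is L ⇒ W
n=4: moves to 2(W), 3(W); every one is W ⇒ L
n=5: can move to 0, which is L ⇒ W
n=6: can move to 4, which is L ⇒ W
n=7: can move to 0, which is L ⇒ W
n=8: can move to 4, which is L ⇒ W
n=9: moves to 3(W), 6(W), 8(W); every one is W ⇒ L
n=10: can move to 9, which is L ⇒ W
n=11: can move to 0, which is L ⇒ W
n=12: can move to 4, which is L ⇒ W
n=13: can move to 0, which is L ⇒ W
n=14: moves to 7(W), 12(W), 13(W); every one is W ⇒ L
n=15: can move to 14, which is L ⇒ W
n=16: can move to 14, which is L ⇒ W
n=17: can move to 0, which is L ⇒ W
n=18: can move to 9, which is L ⇒ W
n=19: can move to 0, which is L ⇒ W
n=20: moves to 10(W), 15(W), 16(W), 18(W), 19(W); every one is W ⇒ L
n=21: can move to 14, which is L ⇒ W
n=22: can move to 20, which is L ⇒ W
n=23: can move to 0, which is L ⇒ W
n=24: can move to 20, which is L ⇒ W
n=25: can move to 20, which is L ⇒ W
n=26: moves to 13(W), 24(W), 25(W); every one is W ⇒ L
n=27: can move to 9, which is L ⇒ W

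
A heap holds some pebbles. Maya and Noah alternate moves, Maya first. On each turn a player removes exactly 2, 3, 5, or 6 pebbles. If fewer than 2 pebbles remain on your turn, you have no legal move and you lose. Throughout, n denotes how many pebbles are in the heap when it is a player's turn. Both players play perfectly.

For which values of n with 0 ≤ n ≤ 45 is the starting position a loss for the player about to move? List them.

Classify positions by backward induction: terminal positions (no move available) are L. From any other position, the mover wins iff some move reaches an L.
n=0: no move → L
n=1: no move → L
n=2: W (go to 0, an L position)
n=3: W (go to 1, an L position)
n=4: W (go to 1, an L position)
n=5: W (go to 0, an L position)
n=6: W (go to 1, an L position)
n=7: W (go to 1, an L position)
n=8: L (options 6(W), 5(W), 3(W), 2(W) are all W)
n=9: L (options 7(W), 6(W), 4(W), 3(W) are all W)
n=10: W (go to 8, an L position)
n=11: W (go to 9, an L position)
n=12: W (go to 9, an L position)
n=13: W (go to 8, an L position)
n=14: W (go to 9, an L position)
n=15: W (go to 9, an L position)
n=16: L (options 14(W), 13(W), 11(W), 10(W) are all W)
n=17: L (options 15(W), 14(W), 12(W), 11(W) are all W)
n=18: W (go to 16, an L position)
n=19: W (go to 17, an L position)
n=20: W (go to 17, an L position)
n=21: W (go to 16, an L position)
n=22: W (go to 17, an L position)
n=23: W (go to 17, an L position)
n=24: L (options 22(W), 21(W), 19(W), 18(W) are all W)
n=25: L (options 23(W), 22(W), 20(W), 19(W) are all W)
n=26: W (go to 24, an L position)
n=27: W (go to 25, an L position)
n=28: W (go to 25, an L position)
n=29: W (go to 24, an L position)
n=30: W (go to 25, an L position)
n=31: W (go to 25, an L position)
n=32: L (options 30(W), 29(W), 27(W), 26(W) are all W)
n=33: L (options 31(W), 30(W), 28(W), 27(W) are all W)
n=34: W (go to 32, an L position)
n=35: W (go to 33, an L position)
n=36: W (go to 33, an L position)
n=37: W (go to 32, an L position)
n=38: W (go to 33, an L position)
n=39: W (go to 33, an L position)
n=40: L (options 38(W), 37(W), 35(W), 34(W) are all W)
n=41: L (options 39(W), 38(W), 36(W), 35(W) are all W)
n=42: W (go to 40, an L position)
n=43: W (go to 41, an L position)
n=44: W (go to 41, an L position)
n=45: W (go to 40, an L position)
The losing starting values of n are exactly the entries labelled L in this table (12 of them).

0, 1, 8, 9, 16, 17, 24, 25, 32, 33, 40, 41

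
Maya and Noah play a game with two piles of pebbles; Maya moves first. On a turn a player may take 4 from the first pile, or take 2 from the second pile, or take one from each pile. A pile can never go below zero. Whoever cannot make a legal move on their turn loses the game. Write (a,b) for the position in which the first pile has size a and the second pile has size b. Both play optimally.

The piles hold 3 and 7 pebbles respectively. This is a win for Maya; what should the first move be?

Compute win/loss labels from the base case upward. A position with no move is L. Any other position is W if it can reach an L in one move, else L.
No move ever increases a pile, so every position that can arise here has a ≤ 3 and b ≤ 7; it is enough to label the cells with 0 ≤ a ≤ 3 and 0 ≤ b ≤ 7.
Every move lowers a or b (never raises either), so fill the grid row by row in increasing a, and left to right within a row: each cell's successors are then already labelled.
      b=0  b=1  b=2  b=3  b=4  b=5  b=6  b=7
a=0:    L    L    W    W    L    L    W    W
a=1:    L    W    W    L    L    W    W    L
a=2:    L    W    W    L    W    W    L    L
a=3:    L    W    W    L    W    W    L    W
Cells with no legal move (terminal, hence L): (0,0), (0,1), (1,0), (2,0), (3,0).
The remaining L cells, each justified by listing all of its moves:
(0,4): the only move is to (0,2)(W), a W ⇒ L
(0,5): the only move is to (0,3)(W), a W ⇒ L
(1,3): moves to (1,1)(W), (0,2)(W); every one is W ⇒ L
(1,4): moves to (1,2)(W), (0,3)(W); every one is W ⇒ L
(1,7): moves to (1,5)(W), (0,6)(W); every one is W ⇒ L
(2,3): moves to (2,1)(W), (1,2)(W); every one is W ⇒ L
(2,6): moves to (2,4)(W), (1,5)(W); every one is W ⇒ L
(2,7): moves to (2,5)(W), (1,6)(W); every one is W ⇒ L
(3,3): moves to (3,1)(W), (2,2)(W); every one is W ⇒ L
(3,6): moves to (3,4)(W), (2,5)(W); every one is W ⇒ L
Every other cell has at least one move into one of the L cells above, so it is W.
From (3,7), the L positions reachable in one move are: (2,6).

Move to (2,6).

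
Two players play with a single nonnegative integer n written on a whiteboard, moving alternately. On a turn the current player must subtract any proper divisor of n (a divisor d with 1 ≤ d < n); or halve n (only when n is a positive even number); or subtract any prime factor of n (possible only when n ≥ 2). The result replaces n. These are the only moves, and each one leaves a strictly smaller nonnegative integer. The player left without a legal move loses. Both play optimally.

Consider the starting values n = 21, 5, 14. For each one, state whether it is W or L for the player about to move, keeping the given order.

Classify positions by backward induction: terminal positions (no move available) are L. From any other position, the mover wins iff some move reaches an L.
n=0: no move → L
n=1: no move → L
n=2: reaches L-position 0 → W
n=3: reaches L-position 0 → W
n=4: only reaches 2(W), 3(W), all W → L
n=5: reaches L-position 0 → W
n=6: reaches L-position 4 → W
n=7: reaches L-position 0 → W
n=8: reaches L-position 4 → W
n=9: only reaches 6(W), 8(W), all W → L
n=10: reaches L-position 9 → W
n=11: reaches L-position 0 → W
n=12: reaches L-position 9 → W
n=13: reaches L-position 0 → W
n=14: only reaches 7(W), 12(W), 13(W), all W → L
n=15: reaches L-position 14 → W
n=16: reaches L-position 14 → W
n=17: reaches L-position 0 → W
n=18: reaches L-position 9 → W
n=19: reaches L-position 0 → W
n=20: only reaches 10(W), 15(W), 16(W), 18(W), 19(W), all W → L
n=21: reaches L-position 14 → W

21: W, 5: W, 14: L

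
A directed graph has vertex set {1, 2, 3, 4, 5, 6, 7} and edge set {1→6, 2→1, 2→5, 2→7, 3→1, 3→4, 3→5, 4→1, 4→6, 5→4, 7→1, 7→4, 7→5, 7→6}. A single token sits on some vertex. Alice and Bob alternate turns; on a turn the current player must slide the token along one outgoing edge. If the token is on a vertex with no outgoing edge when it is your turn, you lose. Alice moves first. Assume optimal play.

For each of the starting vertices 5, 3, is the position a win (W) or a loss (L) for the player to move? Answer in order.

Work bottom-up. With no move the player to move loses. Otherwise the position is W if at least one move leads to an L position for the opponent, and L if every move leads to a W.
Every edge goes from a vertex to one that appears earlier in the order 6, 1, 4, 5, 7, 3, 2, so processing vertices in that order labels each vertex after all of its successors.
6: no outgoing edge → L
1: reaches L-position 6 → W
4: reaches L-position 6 → W
5: only reaches 4(W), which is W → L
7: reaches L-position 5 → W
3: reaches L-position 5 → W
2: reaches L-position 5 → W

5: L, 3: W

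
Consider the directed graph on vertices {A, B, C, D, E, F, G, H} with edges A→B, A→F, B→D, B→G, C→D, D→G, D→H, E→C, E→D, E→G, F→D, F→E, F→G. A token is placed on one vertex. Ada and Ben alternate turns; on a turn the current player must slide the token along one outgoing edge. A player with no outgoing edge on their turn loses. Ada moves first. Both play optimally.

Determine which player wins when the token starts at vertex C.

Ben wins.

Build the W/L table. Terminal = L. A non-terminal position is W if it has a move to some L; otherwise it is L.
Every edge goes from a vertex to one that appears earlier in the order H, G, D, C, E, F, B, A, so processing vertices in that order labels each vertex after all of its successors.
H: no outgoing edge → L
G: no outgoing edge → L
D: W (go to G, an L position)
C: L (sole option D(W) is W)
E: W (go to C, an L position)
F: W (go to G, an L position)
B: W (go to G, an L position)
A: L (options B(W), F(W) are all W)
Every move from C reaches a W position, so the mover loses.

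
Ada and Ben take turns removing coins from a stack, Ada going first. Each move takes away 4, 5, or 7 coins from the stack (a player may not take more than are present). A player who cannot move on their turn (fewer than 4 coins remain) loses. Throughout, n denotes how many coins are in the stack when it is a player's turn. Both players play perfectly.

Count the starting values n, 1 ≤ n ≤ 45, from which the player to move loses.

17

Positions with no move are L. A position that does have a move is losing for the player to move precisely when every available move leads to a winning position for the opponent. Fill in the labels:
n=0: no move → L
n=1: no move → L
n=2: no move → L
n=3: no move → L
n=4: reaches L-position 0 → W
n=5: reaches L-position 1 → W
n=6: reaches L-position 2 → W
n=7: reaches L-position 3 → W
n=8: reaches L-position 3 → W
n=9: reaches L-position 2 → W
n=10: reaches L-position 3 → W
n=11: only reaches 7(W), 6(W), 4(W), all W → L
n=12: only reaches 8(W), 7(W), 5(W), all W → L
n=13: only reaches 9(W), 8(W), 6(W), all W → L
n=14: only reaches 10(W), 9(W), 7(W), all W → L
n=15: reaches L-position 11 → W
n=16: reaches L-position 12 → W
n=17: reaches L-position 13 → W
n=18: reaches L-position 14 → W
n=19: reaches L-position 14 → W
n=20: reaches L-position 13 → W
n=21: reaches L-position 14 → W
n=22: only reaches 18(W), 17(W), 15(W), all W → L
n=23: only reaches 19(W), 18(W), 16(W), all W → L
n=24: only reaches 20(W), 19(W), 17(W), all W → L
n=25: only reaches 21(W), 20(W), 18(W), all W → L
n=26: reaches L-position 22 → W
n=27: reaches L-position 23 → W
n=28: reaches L-position 24 → W
n=29: reaches L-position 25 → W
n=30: reaches L-position 25 → W
n=31: reaches L-position 24 → W
n=32: reaches L-position 25 → W
n=33: only reaches 29(W), 28(W), 26(W), all W → L
n=34: only reaches 30(W), 29(W), 27(W), all W → L
n=35: only reaches 31(W), 30(W), 28(W), all W → L
n=36: only reaches 32(W), 31(W), 29(W), all W → L
n=37: reaches L-position 33 → W
n=38: reaches L-position 34 → W
n=39: reaches L-position 35 → W
n=40: reaches L-position 36 → W
n=41: reaches L-position 36 → W
n=42: reaches L-position 35 → W
n=43: reaches L-position 36 → W
n=44: only reaches 40(W), 39(W), 37(W), all W → L
n=45: only reaches 41(W), 40(W), 38(W), all W → L
L entries with 1 ≤ n ≤ 45 (n=0 is outside the asked range and is not counted): n = 1, 2, 3, 11, 12, 13, 14, 22, 23, 24, 25, 33, 34, 35, 36, 44, 45; that makes 17.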